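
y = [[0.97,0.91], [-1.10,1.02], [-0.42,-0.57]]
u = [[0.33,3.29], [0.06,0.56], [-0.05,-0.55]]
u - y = [[-0.64, 2.38], [1.16, -0.46], [0.37, 0.02]]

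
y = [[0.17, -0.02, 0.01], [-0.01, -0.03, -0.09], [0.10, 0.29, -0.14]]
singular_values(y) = [0.34, 0.17, 0.09]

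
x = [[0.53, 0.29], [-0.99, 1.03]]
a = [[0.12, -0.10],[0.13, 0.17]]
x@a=[[0.10, -0.00],  [0.02, 0.27]]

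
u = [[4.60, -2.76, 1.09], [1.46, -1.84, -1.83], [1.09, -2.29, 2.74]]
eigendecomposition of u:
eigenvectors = [[-0.31, -0.92, -0.84], [-0.88, -0.1, -0.41], [-0.35, -0.38, 0.36]]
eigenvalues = [-2.06, 4.77, 2.79]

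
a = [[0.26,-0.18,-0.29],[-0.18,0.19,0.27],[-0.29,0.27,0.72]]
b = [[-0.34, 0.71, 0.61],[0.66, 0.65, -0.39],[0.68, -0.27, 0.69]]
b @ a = [[-0.39, 0.36, 0.73], [0.17, -0.10, -0.3], [0.03, 0.01, 0.23]]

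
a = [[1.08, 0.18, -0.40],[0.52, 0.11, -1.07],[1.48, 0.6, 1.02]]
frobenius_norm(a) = 2.53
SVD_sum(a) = [[0.80, 0.27, 0.29], [0.14, 0.05, 0.05], [1.65, 0.56, 0.59]] + [[0.25, -0.00, -0.7], [0.40, -0.01, -1.11], [-0.16, 0.0, 0.43]] + [[0.03, -0.09, 0.01], [-0.02, 0.07, -0.01], [-0.01, 0.04, -0.0]]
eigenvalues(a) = [(1.02+1.04j), (1.02-1.04j), (0.18+0j)]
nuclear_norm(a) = 3.64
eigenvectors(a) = [[0.11+0.33j,(0.11-0.33j),-0.27+0.00j], [-0.26+0.49j,-0.26-0.49j,(0.94+0j)], [(0.75+0j),0.75-0.00j,-0.19+0.00j]]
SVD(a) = [[-0.44, -0.5, -0.74], [-0.08, -0.80, 0.59], [-0.90, 0.31, 0.31]] @ diag([2.0497130831576094, 1.4697743666129963, 0.12425613860043978]) @ [[-0.90, -0.30, -0.32], [-0.34, 0.01, 0.94], [-0.28, 0.95, -0.11]]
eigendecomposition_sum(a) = [[0.51+0.18j, 0.11+0.12j, -0.19+0.31j],[(0.36+0.8j), (-0.01+0.26j), (-0.57+0.13j)],[0.72-0.94j, 0.31-0.15j, 0.52+0.60j]] + [[0.51-0.18j, (0.11-0.12j), -0.19-0.31j], [(0.36-0.8j), -0.01-0.26j, (-0.57-0.13j)], [(0.72+0.94j), 0.31+0.15j, 0.52-0.60j]] + [[0.06+0.00j, (-0.04-0j), (-0.02+0j)], [(-0.2-0j), (0.13+0j), 0.08-0.00j], [(0.04+0j), (-0.03-0j), (-0.02+0j)]]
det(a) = 0.37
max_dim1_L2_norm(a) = 1.89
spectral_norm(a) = 2.05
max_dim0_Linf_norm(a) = 1.48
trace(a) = 2.21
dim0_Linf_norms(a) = [1.48, 0.6, 1.07]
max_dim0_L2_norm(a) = 1.9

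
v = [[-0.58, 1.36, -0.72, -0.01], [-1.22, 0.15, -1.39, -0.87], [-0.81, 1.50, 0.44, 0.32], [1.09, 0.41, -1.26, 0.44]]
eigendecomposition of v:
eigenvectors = [[-0.17+0.00j, (-0.28+0j), -0.24+0.44j, -0.24-0.44j], [-0.30+0.00j, -0.32+0.00j, -0.70+0.00j, (-0.7-0j)], [(-0.32+0j), -0.26+0.00j, 0.00+0.43j, -0.43j], [(0.88+0j), (0.87+0j), (0.06+0.27j), (0.06-0.27j)]]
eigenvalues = [(0.54+0j), (0.31+0j), (-0.2+1.95j), (-0.2-1.95j)]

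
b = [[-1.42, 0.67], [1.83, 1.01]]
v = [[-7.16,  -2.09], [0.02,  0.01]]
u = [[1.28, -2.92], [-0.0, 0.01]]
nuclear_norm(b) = 3.49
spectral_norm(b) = 2.36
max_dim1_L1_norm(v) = 9.25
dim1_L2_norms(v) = [7.46, 0.02]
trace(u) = 1.29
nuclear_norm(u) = 3.19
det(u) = 0.01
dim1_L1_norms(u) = [4.2, 0.01]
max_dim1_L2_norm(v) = 7.46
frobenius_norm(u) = 3.19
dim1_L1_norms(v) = [9.25, 0.03]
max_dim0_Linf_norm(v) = 7.16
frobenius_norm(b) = 2.61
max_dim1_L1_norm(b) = 2.84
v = u @ b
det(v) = -0.03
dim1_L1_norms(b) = [2.09, 2.84]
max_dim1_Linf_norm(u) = 2.92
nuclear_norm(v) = 7.46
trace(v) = -7.15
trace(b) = -0.41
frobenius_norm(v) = 7.46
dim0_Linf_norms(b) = [1.83, 1.01]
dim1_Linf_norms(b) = [1.42, 1.83]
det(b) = -2.66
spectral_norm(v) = 7.46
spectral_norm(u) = 3.19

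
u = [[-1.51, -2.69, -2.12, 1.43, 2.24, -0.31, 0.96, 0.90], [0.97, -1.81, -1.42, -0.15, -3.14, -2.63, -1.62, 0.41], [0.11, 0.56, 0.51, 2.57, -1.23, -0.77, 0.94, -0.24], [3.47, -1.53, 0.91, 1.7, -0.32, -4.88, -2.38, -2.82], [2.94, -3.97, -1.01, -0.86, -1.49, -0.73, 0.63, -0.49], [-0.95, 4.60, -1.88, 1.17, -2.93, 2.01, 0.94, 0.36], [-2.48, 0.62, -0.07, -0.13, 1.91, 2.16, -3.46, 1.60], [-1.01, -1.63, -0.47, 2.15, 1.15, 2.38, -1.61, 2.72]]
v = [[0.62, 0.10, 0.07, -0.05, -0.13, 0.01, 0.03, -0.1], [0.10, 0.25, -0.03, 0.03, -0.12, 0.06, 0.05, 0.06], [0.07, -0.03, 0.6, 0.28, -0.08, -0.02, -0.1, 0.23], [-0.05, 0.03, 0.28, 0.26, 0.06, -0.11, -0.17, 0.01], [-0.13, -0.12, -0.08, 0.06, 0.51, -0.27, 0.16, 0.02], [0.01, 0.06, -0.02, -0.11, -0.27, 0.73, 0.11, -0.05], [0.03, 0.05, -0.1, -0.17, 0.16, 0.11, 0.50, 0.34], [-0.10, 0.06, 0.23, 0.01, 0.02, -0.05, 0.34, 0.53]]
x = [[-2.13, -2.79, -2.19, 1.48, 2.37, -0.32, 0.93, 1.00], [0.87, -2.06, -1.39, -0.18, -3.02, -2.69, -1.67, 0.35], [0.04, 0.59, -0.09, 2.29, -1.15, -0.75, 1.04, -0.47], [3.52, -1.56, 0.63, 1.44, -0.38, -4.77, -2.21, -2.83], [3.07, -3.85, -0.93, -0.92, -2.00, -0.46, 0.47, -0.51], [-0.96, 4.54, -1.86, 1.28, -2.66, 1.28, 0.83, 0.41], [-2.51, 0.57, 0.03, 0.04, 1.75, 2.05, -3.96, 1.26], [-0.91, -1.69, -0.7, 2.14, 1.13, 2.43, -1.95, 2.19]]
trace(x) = -5.33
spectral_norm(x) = 9.96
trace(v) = 4.00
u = v + x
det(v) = -0.00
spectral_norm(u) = 10.19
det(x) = -21797.52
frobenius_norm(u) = 15.48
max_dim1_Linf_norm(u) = 4.88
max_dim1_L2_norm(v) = 0.8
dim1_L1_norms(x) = [13.21, 12.23, 6.42, 17.34, 12.21, 13.82, 12.17, 13.14]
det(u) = -18621.46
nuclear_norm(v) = 4.00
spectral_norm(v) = 1.00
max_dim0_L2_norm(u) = 7.29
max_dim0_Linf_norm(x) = 4.77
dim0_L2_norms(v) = [0.66, 0.31, 0.72, 0.44, 0.63, 0.8, 0.67, 0.68]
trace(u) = -1.33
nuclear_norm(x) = 36.99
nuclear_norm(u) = 36.97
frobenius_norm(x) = 15.41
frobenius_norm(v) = 1.78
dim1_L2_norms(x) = [5.19, 5.12, 2.96, 7.29, 5.54, 6.02, 5.58, 4.95]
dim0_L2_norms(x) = [5.93, 7.31, 3.46, 4.08, 5.62, 6.53, 5.48, 4.02]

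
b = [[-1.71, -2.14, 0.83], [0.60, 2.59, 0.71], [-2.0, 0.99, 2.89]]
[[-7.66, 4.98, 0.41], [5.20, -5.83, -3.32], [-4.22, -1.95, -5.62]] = b @ [[1.41, -2.04, -1.48], [2.0, -1.33, -0.14], [-1.17, -1.63, -2.92]]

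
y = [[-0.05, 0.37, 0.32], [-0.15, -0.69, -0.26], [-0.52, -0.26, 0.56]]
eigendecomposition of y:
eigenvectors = [[0.41, 0.76, 0.55], [-0.27, -0.37, -0.83], [0.87, 0.53, 0.06]]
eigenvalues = [0.4, -0.01, -0.57]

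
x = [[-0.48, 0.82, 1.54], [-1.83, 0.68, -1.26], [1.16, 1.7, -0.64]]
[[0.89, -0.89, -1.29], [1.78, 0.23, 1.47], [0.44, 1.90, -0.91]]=x@[[-0.69, 0.53, -0.48], [0.72, 0.5, -0.48], [-0.02, -0.68, -0.73]]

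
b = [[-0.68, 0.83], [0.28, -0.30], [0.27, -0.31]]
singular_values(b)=[1.22, 0.03]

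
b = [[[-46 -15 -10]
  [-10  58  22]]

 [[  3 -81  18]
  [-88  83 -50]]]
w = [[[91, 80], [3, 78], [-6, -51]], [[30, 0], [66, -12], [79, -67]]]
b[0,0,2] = -10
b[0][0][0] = -46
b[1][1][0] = -88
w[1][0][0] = 30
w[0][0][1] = 80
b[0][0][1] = -15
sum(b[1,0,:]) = -60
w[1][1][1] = -12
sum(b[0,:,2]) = 12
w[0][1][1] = 78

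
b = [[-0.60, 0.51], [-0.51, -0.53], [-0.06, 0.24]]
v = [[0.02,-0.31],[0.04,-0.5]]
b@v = [[0.01, -0.07], [-0.03, 0.42], [0.01, -0.10]]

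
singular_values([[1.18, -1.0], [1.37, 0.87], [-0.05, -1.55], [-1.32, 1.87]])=[3.01, 1.9]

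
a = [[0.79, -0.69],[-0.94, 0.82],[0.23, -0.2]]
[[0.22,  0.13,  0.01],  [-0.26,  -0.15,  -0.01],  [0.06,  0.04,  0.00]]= a @ [[0.20, 0.26, 0.17], [-0.09, 0.11, 0.18]]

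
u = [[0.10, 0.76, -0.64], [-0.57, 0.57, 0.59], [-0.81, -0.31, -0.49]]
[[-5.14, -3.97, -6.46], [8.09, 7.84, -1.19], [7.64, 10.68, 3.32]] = u@[[-11.40, -13.63, -2.66], [-1.65, -1.84, -6.63], [4.29, 1.89, 1.81]]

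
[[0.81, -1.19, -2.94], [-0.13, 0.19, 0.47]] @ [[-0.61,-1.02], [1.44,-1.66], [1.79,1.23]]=[[-7.47,-2.47], [1.19,0.40]]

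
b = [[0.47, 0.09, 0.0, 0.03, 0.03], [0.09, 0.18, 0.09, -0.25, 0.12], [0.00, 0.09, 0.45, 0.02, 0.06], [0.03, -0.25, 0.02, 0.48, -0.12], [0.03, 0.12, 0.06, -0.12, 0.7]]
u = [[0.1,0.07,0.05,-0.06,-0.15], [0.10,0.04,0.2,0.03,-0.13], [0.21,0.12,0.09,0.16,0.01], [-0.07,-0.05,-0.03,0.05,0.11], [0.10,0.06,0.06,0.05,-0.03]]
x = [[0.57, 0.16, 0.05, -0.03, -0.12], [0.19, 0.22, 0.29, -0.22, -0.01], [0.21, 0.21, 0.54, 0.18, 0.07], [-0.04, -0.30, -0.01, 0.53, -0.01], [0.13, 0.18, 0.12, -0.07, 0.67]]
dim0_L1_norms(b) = [0.62, 0.73, 0.62, 0.9, 1.03]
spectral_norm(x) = 0.93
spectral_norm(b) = 0.85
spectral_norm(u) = 0.42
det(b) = 0.00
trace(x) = 2.53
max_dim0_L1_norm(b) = 1.03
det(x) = -0.01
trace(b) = 2.28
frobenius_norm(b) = 1.18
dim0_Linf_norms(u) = [0.21, 0.12, 0.2, 0.16, 0.15]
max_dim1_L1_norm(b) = 1.03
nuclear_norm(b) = 2.28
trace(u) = 0.25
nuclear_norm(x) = 2.70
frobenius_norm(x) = 1.38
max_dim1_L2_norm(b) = 0.72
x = u + b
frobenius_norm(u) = 0.50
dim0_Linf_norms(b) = [0.47, 0.25, 0.45, 0.48, 0.7]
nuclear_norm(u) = 0.78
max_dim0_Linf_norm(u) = 0.21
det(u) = 0.00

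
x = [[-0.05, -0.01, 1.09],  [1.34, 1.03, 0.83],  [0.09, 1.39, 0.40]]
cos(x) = [[1.05, -0.61, -0.02],[-0.40, 0.33, -0.97],[-0.75, -0.63, 0.57]]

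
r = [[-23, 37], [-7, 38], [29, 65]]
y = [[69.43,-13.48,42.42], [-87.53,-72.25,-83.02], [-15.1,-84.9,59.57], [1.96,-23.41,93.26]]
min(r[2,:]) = 29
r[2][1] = 65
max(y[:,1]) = -13.48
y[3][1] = -23.41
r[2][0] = 29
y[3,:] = [1.96, -23.41, 93.26]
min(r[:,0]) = -23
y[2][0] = -15.1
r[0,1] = 37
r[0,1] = 37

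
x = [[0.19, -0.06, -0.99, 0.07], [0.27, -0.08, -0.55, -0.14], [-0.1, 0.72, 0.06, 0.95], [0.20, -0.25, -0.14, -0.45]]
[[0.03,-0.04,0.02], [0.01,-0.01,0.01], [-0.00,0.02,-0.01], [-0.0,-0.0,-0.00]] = x@[[-0.03, 0.06, -0.04], [-0.02, 0.04, -0.03], [-0.03, 0.05, -0.03], [0.01, -0.01, 0.01]]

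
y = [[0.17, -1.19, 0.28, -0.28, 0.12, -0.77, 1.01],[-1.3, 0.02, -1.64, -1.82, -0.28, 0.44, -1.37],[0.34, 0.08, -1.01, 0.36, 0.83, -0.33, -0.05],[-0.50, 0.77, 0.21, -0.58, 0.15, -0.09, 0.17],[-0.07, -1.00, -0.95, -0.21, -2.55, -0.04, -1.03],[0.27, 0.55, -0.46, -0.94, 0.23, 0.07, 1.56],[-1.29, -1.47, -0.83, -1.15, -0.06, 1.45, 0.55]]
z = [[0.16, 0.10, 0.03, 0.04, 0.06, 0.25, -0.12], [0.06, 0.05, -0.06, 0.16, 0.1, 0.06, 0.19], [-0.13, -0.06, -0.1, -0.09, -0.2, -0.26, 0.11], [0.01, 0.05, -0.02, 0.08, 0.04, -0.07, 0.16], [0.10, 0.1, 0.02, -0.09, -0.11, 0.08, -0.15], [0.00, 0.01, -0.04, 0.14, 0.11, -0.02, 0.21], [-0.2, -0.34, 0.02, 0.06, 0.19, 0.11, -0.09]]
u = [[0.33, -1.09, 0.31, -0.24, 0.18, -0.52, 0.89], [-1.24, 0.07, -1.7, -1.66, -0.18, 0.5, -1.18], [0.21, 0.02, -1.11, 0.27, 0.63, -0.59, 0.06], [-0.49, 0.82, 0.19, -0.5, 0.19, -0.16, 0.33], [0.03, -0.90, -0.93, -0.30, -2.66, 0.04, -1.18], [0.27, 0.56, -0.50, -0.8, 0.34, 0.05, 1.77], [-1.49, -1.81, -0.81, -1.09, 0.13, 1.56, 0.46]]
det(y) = 22.68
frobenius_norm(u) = 6.30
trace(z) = -0.03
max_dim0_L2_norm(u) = 2.78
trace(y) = -3.33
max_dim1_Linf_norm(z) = 0.34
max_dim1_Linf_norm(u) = 2.66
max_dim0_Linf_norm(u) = 2.66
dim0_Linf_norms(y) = [1.3, 1.47, 1.64, 1.82, 2.55, 1.45, 1.56]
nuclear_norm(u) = 14.30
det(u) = 28.57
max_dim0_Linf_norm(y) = 2.55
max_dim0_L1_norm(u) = 5.87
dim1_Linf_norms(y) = [1.19, 1.82, 1.01, 0.77, 2.55, 1.56, 1.47]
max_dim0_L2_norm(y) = 2.71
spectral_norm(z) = 0.54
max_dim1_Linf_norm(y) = 2.55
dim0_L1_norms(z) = [0.66, 0.71, 0.29, 0.66, 0.81, 0.85, 1.03]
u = y + z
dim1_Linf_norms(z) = [0.25, 0.19, 0.26, 0.16, 0.15, 0.21, 0.34]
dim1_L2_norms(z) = [0.34, 0.29, 0.4, 0.2, 0.26, 0.28, 0.46]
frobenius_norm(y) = 6.18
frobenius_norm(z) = 0.88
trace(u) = -3.36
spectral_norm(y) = 4.13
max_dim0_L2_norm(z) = 0.4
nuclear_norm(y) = 14.08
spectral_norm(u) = 4.15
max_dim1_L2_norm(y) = 3.14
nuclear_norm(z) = 1.61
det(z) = 0.00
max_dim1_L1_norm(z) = 1.01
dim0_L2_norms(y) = [1.96, 2.34, 2.37, 2.47, 2.71, 1.74, 2.59]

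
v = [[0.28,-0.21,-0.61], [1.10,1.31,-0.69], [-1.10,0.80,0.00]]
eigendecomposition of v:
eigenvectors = [[0.53+0.00j, 0.00+0.33j, -0.33j], [-0.00+0.00j, 0.79+0.00j, (0.79-0j)], [(0.85+0j), 0.20-0.47j, (0.2+0.47j)]]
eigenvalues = [(-0.69+0j), (1.14+0.87j), (1.14-0.87j)]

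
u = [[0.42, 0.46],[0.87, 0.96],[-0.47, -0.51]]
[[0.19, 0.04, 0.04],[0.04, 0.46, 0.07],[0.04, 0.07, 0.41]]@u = [[0.1, 0.11], [0.38, 0.42], [-0.11, -0.12]]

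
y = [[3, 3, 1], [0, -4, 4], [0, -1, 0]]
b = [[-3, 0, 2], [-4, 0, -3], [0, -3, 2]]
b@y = [[-9, -11, -3], [-12, -9, -4], [0, 10, -12]]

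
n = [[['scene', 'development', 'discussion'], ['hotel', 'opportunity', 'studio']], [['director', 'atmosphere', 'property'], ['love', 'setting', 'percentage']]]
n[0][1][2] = 'studio'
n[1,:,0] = ['director', 'love']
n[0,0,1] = 'development'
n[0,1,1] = 'opportunity'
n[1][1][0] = 'love'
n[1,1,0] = 'love'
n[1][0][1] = 'atmosphere'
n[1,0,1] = 'atmosphere'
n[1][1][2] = 'percentage'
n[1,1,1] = 'setting'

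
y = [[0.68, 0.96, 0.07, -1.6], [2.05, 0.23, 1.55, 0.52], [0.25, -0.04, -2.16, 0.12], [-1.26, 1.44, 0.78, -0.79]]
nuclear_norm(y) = 8.35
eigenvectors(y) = [[0.37+0.07j, 0.37-0.07j, 0.38-0.03j, 0.38+0.03j],[0.85+0.00j, (0.85-0j), (-0.08+0.16j), (-0.08-0.16j)],[0.03+0.00j, 0.03-0.00j, (-0.59-0.24j), -0.59+0.24j],[(0.36-0.07j), 0.36+0.07j, (0.65+0j), 0.65-0.00j]]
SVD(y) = [[-0.21,-0.36,0.82,-0.39], [-0.78,0.41,0.19,0.43], [0.58,0.26,0.53,0.56], [-0.12,-0.8,-0.1,0.59]] @ diag([3.001244778940104, 2.680599713327019, 1.9502462492596915, 0.720037860840925]) @ [[-0.48, -0.19, -0.86, 0.03], [0.62, -0.52, -0.21, 0.54], [0.62, 0.35, -0.44, -0.55], [0.03, 0.75, -0.16, 0.63]]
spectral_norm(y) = 3.00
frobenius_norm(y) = 4.53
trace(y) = -2.04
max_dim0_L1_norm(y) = 4.56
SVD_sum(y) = [[0.3,0.12,0.53,-0.02], [1.12,0.45,2.0,-0.07], [-0.84,-0.33,-1.49,0.05], [0.17,0.07,0.31,-0.01]] + [[-0.60, 0.5, 0.21, -0.52], [0.69, -0.58, -0.24, 0.60], [0.44, -0.37, -0.15, 0.38], [-1.33, 1.12, 0.46, -1.15]] + [[0.99, 0.55, -0.71, -0.89], [0.23, 0.13, -0.16, -0.21], [0.63, 0.36, -0.45, -0.57], [-0.12, -0.06, 0.08, 0.10]] + [[-0.01, -0.21, 0.05, -0.18], [0.01, 0.23, -0.05, 0.20], [0.01, 0.31, -0.07, 0.26], [0.01, 0.32, -0.07, 0.27]]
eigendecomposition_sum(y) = [[0.71-2.00j, (0.15+0.28j), 0.01+0.43j, -0.38+1.58j],[0.68-4.75j, 0.45+0.56j, 0.22+0.95j, -0.14+3.69j],[(0.03-0.16j), (0.01+0.02j), 0.01+0.03j, (-0.01+0.12j)],[-0.08-2.04j, 0.23+0.20j, (0.16+0.38j), (0.22+1.55j)]] + [[(0.71+2j), (0.15-0.28j), (0.01-0.43j), (-0.38-1.58j)], [0.68+4.75j, (0.45-0.56j), (0.22-0.95j), -0.14-3.69j], [(0.03+0.16j), 0.01-0.02j, (0.01-0.03j), -0.01-0.12j], [-0.08+2.04j, (0.23-0.2j), 0.16-0.38j, 0.22-1.55j]] + [[-0.37-0.63j, 0.33+0.63j, 0.02-1.41j, (-0.42-0.75j)],[(0.34+0j), -0.33-0.02j, (0.56+0.35j), 0.40+0.02j],[(0.09+1.23j), -0.03-1.21j, -1.09+2.11j, 0.07+1.45j],[(-0.55-1.12j), 0.49+1.13j, (0.23-2.41j), -0.62-1.34j]] + [[(-0.37+0.63j), (0.33-0.63j), 0.02+1.41j, (-0.42+0.75j)],[(0.34-0j), -0.33+0.02j, (0.56-0.35j), 0.40-0.02j],[0.09-1.23j, (-0.03+1.21j), (-1.09-2.11j), (0.07-1.45j)],[-0.55+1.12j, (0.49-1.13j), 0.23+2.41j, (-0.62+1.34j)]]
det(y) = 11.30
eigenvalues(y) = [(1.39+0.14j), (1.39-0.14j), (-2.41+0.12j), (-2.41-0.12j)]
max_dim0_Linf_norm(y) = 2.16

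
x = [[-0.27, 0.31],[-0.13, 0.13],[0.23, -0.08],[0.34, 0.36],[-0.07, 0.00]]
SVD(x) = [[-0.38,-0.73],[-0.19,-0.31],[0.4,0.26],[0.80,-0.55],[-0.13,-0.03]] @ diag([0.5137821548493167, 0.4982247458310284]) @ [[0.98, 0.22],[0.22, -0.98]]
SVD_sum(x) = [[-0.19, -0.04], [-0.1, -0.02], [0.20, 0.05], [0.40, 0.09], [-0.07, -0.02]] + [[-0.08, 0.35], [-0.03, 0.15], [0.03, -0.13], [-0.06, 0.27], [-0.0, 0.02]]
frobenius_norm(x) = 0.72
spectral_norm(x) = 0.51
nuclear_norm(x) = 1.01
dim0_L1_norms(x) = [1.04, 0.88]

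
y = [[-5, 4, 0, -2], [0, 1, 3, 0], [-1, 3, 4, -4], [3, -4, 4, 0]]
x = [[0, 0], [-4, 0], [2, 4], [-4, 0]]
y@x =[[-8, 0], [2, 12], [12, 16], [24, 16]]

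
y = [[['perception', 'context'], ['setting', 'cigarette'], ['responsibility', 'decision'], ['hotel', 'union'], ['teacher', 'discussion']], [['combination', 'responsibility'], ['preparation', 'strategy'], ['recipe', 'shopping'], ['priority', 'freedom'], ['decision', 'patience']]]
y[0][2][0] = 'responsibility'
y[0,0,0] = 'perception'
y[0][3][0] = 'hotel'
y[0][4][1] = 'discussion'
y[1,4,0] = 'decision'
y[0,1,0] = 'setting'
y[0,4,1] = 'discussion'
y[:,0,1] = ['context', 'responsibility']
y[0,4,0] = 'teacher'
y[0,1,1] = 'cigarette'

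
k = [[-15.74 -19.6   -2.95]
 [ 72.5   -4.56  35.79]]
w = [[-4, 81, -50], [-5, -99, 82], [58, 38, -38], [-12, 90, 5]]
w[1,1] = -99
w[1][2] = 82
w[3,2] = 5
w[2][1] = 38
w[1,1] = -99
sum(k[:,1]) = -24.16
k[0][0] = -15.74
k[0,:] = [-15.74, -19.6, -2.95]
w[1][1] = -99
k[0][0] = -15.74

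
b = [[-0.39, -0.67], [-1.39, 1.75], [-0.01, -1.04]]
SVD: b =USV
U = [[0.16, 0.73],  [-0.91, 0.36],  [0.37, 0.58]]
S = [2.42, 0.92]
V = [[0.5, -0.87],  [-0.87, -0.5]]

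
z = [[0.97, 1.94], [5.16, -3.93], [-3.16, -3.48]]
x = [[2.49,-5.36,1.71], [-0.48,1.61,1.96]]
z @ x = [[1.48, -2.08, 5.46], [14.73, -33.98, 1.12], [-6.2, 11.33, -12.22]]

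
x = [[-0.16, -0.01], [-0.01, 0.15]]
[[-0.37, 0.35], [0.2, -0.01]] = x @ [[2.21,-2.17], [1.47,-0.19]]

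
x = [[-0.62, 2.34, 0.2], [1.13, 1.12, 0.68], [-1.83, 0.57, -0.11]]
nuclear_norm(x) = 5.26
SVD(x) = [[-0.87, -0.14, -0.48],[-0.24, -0.73, 0.65],[-0.44, 0.67, 0.59]] @ diag([2.7754762023589006, 2.1890366097982183, 0.29060380434975475]) @ [[0.39,-0.92,-0.10], [-0.90,-0.35,-0.27], [-0.21,-0.2,0.96]]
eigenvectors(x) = [[0.58, -0.39, 0.62], [-0.38, -0.27, 0.67], [0.72, 0.88, -0.41]]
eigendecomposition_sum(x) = [[-1.07,0.87,-0.21], [0.7,-0.57,0.14], [-1.32,1.07,-0.26]] + [[0.14, -0.28, -0.26], [0.09, -0.19, -0.18], [-0.31, 0.64, 0.59]] + [[0.32, 1.75, 0.67], [0.34, 1.88, 0.72], [-0.21, -1.14, -0.44]]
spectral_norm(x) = 2.78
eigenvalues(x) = [-1.9, 0.53, 1.76]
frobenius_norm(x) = 3.55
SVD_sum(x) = [[-0.93, 2.21, 0.25], [-0.26, 0.61, 0.07], [-0.47, 1.12, 0.13]] + [[0.28,0.11,0.08], [1.43,0.55,0.43], [-1.32,-0.51,-0.40]] + [[0.03, 0.03, -0.13], [-0.04, -0.04, 0.18], [-0.04, -0.03, 0.17]]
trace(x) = 0.39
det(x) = -1.77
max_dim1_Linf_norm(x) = 2.34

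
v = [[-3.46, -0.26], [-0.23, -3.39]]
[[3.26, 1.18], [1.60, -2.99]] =v@[[-0.91,-0.41],[-0.41,0.91]]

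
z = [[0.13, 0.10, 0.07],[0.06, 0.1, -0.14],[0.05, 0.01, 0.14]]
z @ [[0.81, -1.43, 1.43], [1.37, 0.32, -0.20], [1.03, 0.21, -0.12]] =[[0.31, -0.14, 0.16],[0.04, -0.08, 0.08],[0.2, -0.04, 0.05]]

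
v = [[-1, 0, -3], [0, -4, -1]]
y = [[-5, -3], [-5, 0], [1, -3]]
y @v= [[5, 12, 18], [5, 0, 15], [-1, 12, 0]]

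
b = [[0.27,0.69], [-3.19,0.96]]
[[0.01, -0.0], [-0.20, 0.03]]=b@[[0.06, -0.01], [-0.01, 0.00]]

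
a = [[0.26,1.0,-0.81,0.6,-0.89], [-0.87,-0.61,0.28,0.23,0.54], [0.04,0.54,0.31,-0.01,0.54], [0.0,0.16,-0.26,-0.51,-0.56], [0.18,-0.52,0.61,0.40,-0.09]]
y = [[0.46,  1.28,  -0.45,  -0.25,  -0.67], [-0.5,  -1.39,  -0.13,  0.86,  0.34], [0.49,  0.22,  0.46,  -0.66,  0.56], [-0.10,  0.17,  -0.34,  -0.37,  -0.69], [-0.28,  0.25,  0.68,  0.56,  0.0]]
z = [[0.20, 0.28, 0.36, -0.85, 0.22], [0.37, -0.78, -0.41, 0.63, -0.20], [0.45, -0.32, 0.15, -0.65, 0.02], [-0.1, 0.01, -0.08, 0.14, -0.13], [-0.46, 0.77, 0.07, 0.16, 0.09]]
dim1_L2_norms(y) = [1.6, 1.75, 1.12, 0.88, 0.96]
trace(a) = -0.64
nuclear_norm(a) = 4.99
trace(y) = -0.84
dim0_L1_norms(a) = [1.35, 2.83, 2.27, 1.75, 2.62]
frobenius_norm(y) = 2.92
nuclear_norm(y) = 5.24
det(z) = 0.00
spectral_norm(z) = 1.53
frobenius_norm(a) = 2.57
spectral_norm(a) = 2.04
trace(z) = -0.20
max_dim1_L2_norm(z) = 1.16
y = a + z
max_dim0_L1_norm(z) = 2.43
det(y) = -0.13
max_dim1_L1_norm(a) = 3.56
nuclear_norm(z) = 3.06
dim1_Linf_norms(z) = [0.85, 0.78, 0.65, 0.14, 0.77]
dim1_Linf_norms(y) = [1.28, 1.39, 0.66, 0.69, 0.68]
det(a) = 0.41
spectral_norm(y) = 2.37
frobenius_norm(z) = 2.00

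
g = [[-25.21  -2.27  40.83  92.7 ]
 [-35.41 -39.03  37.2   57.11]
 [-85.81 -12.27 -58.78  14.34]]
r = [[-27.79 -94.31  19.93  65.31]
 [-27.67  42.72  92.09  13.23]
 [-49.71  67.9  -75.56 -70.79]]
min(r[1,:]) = -27.67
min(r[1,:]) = -27.67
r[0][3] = 65.31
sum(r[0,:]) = -36.859999999999985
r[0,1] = -94.31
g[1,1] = -39.03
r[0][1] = -94.31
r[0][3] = 65.31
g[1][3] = 57.11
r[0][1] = -94.31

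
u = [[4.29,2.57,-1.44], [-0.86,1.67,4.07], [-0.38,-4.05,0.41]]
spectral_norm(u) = 5.98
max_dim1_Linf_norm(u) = 4.29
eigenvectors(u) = [[-0.98+0.00j,(-0.37-0.2j),-0.37+0.20j], [0.18+0.00j,(0.66+0j),(0.66-0j)], [-0.12+0.00j,-0.13+0.61j,-0.13-0.61j]]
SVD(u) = [[0.84, 0.13, -0.53], [-0.12, -0.9, -0.42], [-0.53, 0.42, -0.74]] @ diag([5.980019883595038, 4.802265760804211, 2.251356425450112]) @ [[0.65, 0.68, -0.32], [0.24, -0.59, -0.77], [-0.72, 0.42, -0.56]]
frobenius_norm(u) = 7.99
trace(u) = 6.37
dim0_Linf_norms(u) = [4.29, 4.05, 4.07]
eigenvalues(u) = [(3.63+0j), (1.37+3.99j), (1.37-3.99j)]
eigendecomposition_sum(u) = [[(3.93+0j), 2.43+0.00j, (1.32-0j)], [(-0.74+0j), -0.46-0.00j, (-0.25+0j)], [(0.47+0j), 0.29+0.00j, (0.16-0j)]] + [[(0.18-0.25j), (0.07-1.52j), (-1.38-0.34j)], [-0.06+0.48j, (1.07+2.15j), (2.16-0.59j)], [(-0.43-0.14j), (-2.17+0.57j), 0.13+2.09j]] + [[(0.18+0.25j), 0.07+1.52j, -1.38+0.34j],[-0.06-0.48j, (1.07-2.15j), 2.16+0.59j],[(-0.43+0.14j), -2.17-0.57j, (0.13-2.09j)]]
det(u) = 64.65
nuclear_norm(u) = 13.03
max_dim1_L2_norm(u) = 5.2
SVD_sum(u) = [[3.29, 3.44, -1.62], [-0.48, -0.5, 0.23], [-2.06, -2.16, 1.01]] + [[0.15, -0.37, -0.48], [-1.06, 2.57, 3.31], [0.49, -1.19, -1.53]] + [[0.85,-0.50,0.66], [0.67,-0.4,0.52], [1.19,-0.70,0.93]]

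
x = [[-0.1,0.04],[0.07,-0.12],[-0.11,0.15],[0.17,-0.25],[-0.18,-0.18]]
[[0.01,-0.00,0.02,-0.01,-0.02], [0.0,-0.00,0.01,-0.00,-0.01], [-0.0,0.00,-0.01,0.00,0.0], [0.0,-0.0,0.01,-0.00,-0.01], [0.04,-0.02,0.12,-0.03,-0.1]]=x @ [[-0.11, 0.06, -0.36, 0.09, 0.3],[-0.09, 0.05, -0.30, 0.08, 0.25]]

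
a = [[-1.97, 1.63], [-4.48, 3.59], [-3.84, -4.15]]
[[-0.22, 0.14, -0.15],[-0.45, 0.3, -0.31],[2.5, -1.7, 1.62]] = a @ [[-0.22, 0.15, -0.14], [-0.40, 0.27, -0.26]]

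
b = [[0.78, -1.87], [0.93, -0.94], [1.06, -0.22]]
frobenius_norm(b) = 2.65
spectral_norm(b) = 2.50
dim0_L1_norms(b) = [2.77, 3.03]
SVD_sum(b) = [[1.14,  -1.62], [0.75,  -1.07], [0.46,  -0.65]] + [[-0.36, -0.25], [0.18, 0.13], [0.60, 0.43]]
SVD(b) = [[-0.79, 0.50],[-0.52, -0.25],[-0.32, -0.83]] @ diag([2.4974975304685048, 0.8878660289163675]) @ [[-0.58,0.82], [-0.82,-0.58]]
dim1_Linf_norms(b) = [1.87, 0.94, 1.06]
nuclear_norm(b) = 3.39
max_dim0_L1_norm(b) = 3.03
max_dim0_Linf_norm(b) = 1.87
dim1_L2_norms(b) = [2.03, 1.32, 1.08]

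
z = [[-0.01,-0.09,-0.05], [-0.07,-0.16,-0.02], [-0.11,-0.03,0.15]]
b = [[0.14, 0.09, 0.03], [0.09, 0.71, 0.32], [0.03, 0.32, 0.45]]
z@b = [[-0.01, -0.08, -0.05], [-0.02, -0.13, -0.06], [-0.01, 0.02, 0.05]]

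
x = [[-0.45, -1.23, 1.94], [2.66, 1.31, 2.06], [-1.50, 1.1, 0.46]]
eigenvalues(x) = [(-0.55+2.47j), (-0.55-2.47j), (2.43+0j)]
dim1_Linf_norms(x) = [1.94, 2.66, 1.5]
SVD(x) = [[0.14, -0.97, -0.2], [0.98, 0.11, 0.18], [-0.16, -0.22, 0.96]] @ diag([3.6693040017906835, 2.323432540938206, 1.8231207777194296]) @ [[0.76,  0.25,  0.6], [0.45,  0.47,  -0.76], [-0.48,  0.85,  0.24]]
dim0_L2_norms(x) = [3.09, 2.11, 2.87]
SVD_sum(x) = [[0.39,0.13,0.31], [2.71,0.91,2.17], [-0.43,-0.15,-0.35]] + [[-1.01, -1.06, 1.71], [0.11, 0.11, -0.19], [-0.23, -0.24, 0.39]] + [[0.17,-0.30,-0.09], [-0.16,0.28,0.08], [-0.84,1.48,0.42]]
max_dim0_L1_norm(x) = 4.61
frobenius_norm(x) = 4.71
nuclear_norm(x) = 7.82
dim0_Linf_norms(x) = [2.66, 1.31, 2.06]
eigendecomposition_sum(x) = [[-0.22+1.25j,(-0.59-0.11j),1.00+0.26j], [(1.16+0.07j),-0.04+0.55j,0.13-0.93j], [(-0.85-0.3j),0.14-0.40j,-0.30+0.67j]] + [[-0.22-1.25j, -0.59+0.11j, (1-0.26j)],[1.16-0.07j, -0.04-0.55j, 0.13+0.93j],[-0.85+0.30j, 0.14+0.40j, (-0.3-0.67j)]] + [[(-0.01+0j), -0.05+0.00j, (-0.06-0j)], [(0.35-0j), 1.39-0.00j, (1.8+0j)], [0.20-0.00j, (0.81-0j), 1.05+0.00j]]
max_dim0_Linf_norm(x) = 2.66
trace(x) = 1.32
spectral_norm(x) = 3.67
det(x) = 15.54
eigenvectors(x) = [[(-0.65+0j),-0.65-0.00j,-0.03+0.00j], [(0.07+0.59j),0.07-0.59j,0.86+0.00j], [(0.08-0.46j),(0.08+0.46j),0.50+0.00j]]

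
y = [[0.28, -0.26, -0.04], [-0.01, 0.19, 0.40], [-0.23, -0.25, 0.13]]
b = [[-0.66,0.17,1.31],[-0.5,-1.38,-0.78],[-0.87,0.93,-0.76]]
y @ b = [[-0.02, 0.37, 0.60],[-0.44, 0.11, -0.47],[0.16, 0.43, -0.21]]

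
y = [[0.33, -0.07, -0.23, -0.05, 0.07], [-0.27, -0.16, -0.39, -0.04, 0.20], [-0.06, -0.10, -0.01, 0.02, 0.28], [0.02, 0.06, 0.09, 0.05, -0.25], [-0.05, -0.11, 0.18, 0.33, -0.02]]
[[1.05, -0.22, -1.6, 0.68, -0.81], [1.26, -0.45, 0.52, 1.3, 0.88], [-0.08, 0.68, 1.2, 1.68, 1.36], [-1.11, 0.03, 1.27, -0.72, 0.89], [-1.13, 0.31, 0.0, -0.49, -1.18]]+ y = [[1.38, -0.29, -1.83, 0.63, -0.74], [0.99, -0.61, 0.13, 1.26, 1.08], [-0.14, 0.58, 1.19, 1.70, 1.64], [-1.09, 0.09, 1.36, -0.67, 0.64], [-1.18, 0.2, 0.18, -0.16, -1.2]]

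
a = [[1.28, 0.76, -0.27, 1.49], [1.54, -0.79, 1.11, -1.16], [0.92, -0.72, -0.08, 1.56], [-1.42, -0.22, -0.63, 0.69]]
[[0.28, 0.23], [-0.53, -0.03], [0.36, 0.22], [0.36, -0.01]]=a@[[0.00,0.12], [-0.09,-0.05], [-0.36,-0.19], [0.17,0.04]]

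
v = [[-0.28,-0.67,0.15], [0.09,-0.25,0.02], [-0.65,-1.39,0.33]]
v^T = [[-0.28, 0.09, -0.65], [-0.67, -0.25, -1.39], [0.15, 0.02, 0.33]]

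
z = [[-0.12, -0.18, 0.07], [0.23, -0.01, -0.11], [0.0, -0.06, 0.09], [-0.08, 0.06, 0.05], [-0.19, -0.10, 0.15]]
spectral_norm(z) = 0.41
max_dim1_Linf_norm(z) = 0.23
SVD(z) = [[-0.47, 0.62, 0.43], [0.57, 0.55, -0.19], [-0.16, 0.29, -0.83], [-0.16, -0.47, -0.20], [-0.64, 0.08, -0.22]] @ diag([0.4107705670426357, 0.18642806140477713, 0.07818004331239646]) @ [[0.78, 0.35, -0.52], [0.4, -0.92, -0.01], [-0.48, -0.2, -0.85]]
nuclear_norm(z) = 0.68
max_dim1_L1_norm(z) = 0.44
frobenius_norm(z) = 0.46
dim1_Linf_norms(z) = [0.18, 0.23, 0.09, 0.08, 0.19]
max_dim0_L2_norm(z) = 0.33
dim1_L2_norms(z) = [0.23, 0.26, 0.11, 0.11, 0.26]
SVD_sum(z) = [[-0.15, -0.07, 0.1], [0.18, 0.08, -0.12], [-0.05, -0.02, 0.04], [-0.05, -0.02, 0.04], [-0.20, -0.09, 0.14]] + [[0.05, -0.11, -0.0], [0.04, -0.09, -0.0], [0.02, -0.05, -0.00], [-0.03, 0.08, 0.0], [0.01, -0.01, -0.0]] + [[-0.02, -0.01, -0.03], [0.01, 0.00, 0.01], [0.03, 0.01, 0.06], [0.01, 0.00, 0.01], [0.01, 0.00, 0.01]]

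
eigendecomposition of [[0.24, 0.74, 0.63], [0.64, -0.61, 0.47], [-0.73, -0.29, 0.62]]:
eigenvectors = [[-0.49+0.00j, 0.02+0.62j, 0.02-0.62j],[0.87+0.00j, -0.04+0.34j, -0.04-0.34j],[(-0.06+0j), (-0.71+0j), -0.71-0.00j]]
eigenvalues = [(-1+0j), (0.63+0.78j), (0.63-0.78j)]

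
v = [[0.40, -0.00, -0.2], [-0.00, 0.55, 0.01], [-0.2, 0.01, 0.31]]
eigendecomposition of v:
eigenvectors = [[-0.62, -0.70, -0.35],[0.02, 0.44, -0.90],[-0.78, 0.57, 0.26]]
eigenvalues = [0.15, 0.56, 0.55]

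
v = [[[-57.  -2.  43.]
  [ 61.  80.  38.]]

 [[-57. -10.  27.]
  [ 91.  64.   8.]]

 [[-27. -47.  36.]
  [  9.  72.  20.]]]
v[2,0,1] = -47.0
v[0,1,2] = 38.0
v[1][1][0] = 91.0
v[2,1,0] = 9.0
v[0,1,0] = 61.0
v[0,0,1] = -2.0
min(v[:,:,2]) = 8.0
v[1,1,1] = 64.0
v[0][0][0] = -57.0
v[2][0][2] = 36.0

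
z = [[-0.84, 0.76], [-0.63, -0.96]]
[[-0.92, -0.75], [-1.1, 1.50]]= z @ [[1.34, -0.33],[0.27, -1.35]]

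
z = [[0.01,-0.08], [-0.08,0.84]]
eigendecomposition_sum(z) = [[0.0, 0.00], [0.0, 0.00]] + [[0.01,-0.08], [-0.08,0.84]]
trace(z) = 0.85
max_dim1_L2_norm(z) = 0.84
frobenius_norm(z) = 0.85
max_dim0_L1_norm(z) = 0.92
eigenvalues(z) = [0.0, 0.85]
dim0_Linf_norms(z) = [0.08, 0.84]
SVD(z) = [[-0.1, 1.0], [1.0, 0.10]] @ diag([0.847640509180083, 0.0023594908199167965]) @ [[-0.10, 1.00], [1.0, 0.10]]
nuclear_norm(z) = 0.85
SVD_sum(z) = [[0.01,-0.08], [-0.08,0.84]] + [[0.0, 0.0], [0.00, 0.0]]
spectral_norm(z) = 0.85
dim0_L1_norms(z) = [0.09, 0.92]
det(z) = 0.00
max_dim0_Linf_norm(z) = 0.84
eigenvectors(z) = [[-1.0, 0.10], [-0.10, -1.0]]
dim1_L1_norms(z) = [0.09, 0.92]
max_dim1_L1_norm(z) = 0.92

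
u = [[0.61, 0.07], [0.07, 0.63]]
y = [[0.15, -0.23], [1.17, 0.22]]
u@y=[[0.17,-0.12], [0.75,0.12]]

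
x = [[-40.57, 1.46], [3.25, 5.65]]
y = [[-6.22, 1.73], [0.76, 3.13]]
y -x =[[34.35, 0.27], [-2.49, -2.52]]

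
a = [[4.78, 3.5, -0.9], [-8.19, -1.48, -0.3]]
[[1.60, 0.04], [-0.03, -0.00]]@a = [[7.32, 5.54, -1.45], [-0.14, -0.10, 0.03]]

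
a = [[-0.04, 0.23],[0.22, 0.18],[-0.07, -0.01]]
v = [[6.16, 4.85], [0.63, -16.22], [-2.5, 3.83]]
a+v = [[6.12,5.08], [0.85,-16.04], [-2.57,3.82]]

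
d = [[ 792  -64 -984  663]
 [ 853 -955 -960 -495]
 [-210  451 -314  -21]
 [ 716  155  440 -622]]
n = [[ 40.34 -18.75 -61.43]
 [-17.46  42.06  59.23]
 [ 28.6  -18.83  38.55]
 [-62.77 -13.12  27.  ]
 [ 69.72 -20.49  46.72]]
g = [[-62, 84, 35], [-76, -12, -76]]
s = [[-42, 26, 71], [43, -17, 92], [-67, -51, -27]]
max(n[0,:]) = 40.34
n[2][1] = -18.83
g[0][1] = 84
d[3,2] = 440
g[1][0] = -76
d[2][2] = -314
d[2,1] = 451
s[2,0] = -67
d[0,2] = -984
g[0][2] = 35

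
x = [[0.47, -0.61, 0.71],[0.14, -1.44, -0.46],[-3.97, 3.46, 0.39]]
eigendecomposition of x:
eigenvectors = [[(0.07+0.36j),0.07-0.36j,0.49+0.00j], [0.12-0.11j,0.12+0.11j,(0.75+0j)], [(-0.92+0j),-0.92-0.00j,-0.43+0.00j]]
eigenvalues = [(0.25+1.98j), (0.25-1.98j), (-1.08+0j)]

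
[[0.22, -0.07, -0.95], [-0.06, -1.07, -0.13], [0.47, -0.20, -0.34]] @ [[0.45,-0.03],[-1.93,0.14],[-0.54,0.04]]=[[0.75, -0.05], [2.11, -0.15], [0.78, -0.06]]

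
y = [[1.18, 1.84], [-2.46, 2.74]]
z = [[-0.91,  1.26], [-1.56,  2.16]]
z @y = [[-4.17, 1.78], [-7.15, 3.05]]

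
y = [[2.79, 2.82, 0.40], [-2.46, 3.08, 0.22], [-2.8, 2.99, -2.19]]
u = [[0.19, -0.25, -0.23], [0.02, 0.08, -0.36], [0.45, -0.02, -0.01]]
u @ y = [[1.79, -0.92, 0.52], [0.87, -0.77, 0.81], [1.33, 1.18, 0.20]]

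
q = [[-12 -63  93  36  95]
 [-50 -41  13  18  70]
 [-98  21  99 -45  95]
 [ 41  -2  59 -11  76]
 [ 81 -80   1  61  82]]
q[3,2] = 59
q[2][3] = -45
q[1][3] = 18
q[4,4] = 82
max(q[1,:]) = 70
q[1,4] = 70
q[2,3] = -45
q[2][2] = 99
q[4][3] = 61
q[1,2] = 13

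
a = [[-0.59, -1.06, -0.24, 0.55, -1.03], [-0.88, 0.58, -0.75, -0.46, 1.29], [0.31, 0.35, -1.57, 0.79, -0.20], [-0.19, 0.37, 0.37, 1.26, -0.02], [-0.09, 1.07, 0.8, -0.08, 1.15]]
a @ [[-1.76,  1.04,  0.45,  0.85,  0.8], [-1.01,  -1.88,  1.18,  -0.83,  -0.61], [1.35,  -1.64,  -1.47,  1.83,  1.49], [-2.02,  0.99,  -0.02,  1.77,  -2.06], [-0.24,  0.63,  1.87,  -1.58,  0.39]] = [[0.92, 1.67, -3.10, 2.54, -1.72],  [0.57, -0.42, 3.81, -5.45, -0.72],  [-4.57, 2.90, 2.47, -1.19, -4.01],  [-2.08, -0.27, -0.26, 2.47, -2.43],  [0.04, -2.77, 2.20, -1.46, 1.08]]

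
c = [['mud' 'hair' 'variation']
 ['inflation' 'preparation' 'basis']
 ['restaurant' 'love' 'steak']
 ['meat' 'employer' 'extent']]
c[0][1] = 'hair'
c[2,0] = 'restaurant'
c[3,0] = 'meat'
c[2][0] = 'restaurant'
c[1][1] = 'preparation'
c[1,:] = ['inflation', 'preparation', 'basis']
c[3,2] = 'extent'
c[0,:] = ['mud', 'hair', 'variation']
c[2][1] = 'love'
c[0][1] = 'hair'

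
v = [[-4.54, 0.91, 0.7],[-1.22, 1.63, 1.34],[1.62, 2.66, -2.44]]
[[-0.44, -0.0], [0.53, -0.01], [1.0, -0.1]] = v@ [[0.19, 0.00], [0.37, -0.02], [0.12, 0.02]]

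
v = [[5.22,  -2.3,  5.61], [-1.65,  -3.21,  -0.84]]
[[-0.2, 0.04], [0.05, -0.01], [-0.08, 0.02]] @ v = [[-1.11, 0.33, -1.16], [0.28, -0.08, 0.29], [-0.45, 0.12, -0.47]]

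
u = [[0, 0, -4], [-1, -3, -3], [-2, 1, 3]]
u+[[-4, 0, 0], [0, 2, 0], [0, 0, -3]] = [[-4, 0, -4], [-1, -1, -3], [-2, 1, 0]]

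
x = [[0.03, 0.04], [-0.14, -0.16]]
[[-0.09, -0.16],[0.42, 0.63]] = x@ [[-3.24, -0.32], [0.2, -3.66]]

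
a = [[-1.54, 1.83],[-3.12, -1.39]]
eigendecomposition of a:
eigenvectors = [[(-0.02+0.61j), -0.02-0.61j], [-0.79+0.00j, -0.79-0.00j]]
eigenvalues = [(-1.46+2.39j), (-1.46-2.39j)]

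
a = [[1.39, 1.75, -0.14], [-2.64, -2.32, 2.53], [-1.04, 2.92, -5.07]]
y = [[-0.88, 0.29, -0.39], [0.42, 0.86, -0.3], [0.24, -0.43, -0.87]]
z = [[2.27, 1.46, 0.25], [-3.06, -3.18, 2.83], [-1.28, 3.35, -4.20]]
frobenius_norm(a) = 7.69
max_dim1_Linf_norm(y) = 0.88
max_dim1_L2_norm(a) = 5.94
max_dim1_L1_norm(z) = 9.07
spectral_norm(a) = 6.88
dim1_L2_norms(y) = [1.01, 1.0, 1.0]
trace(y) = -0.89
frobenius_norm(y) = 1.74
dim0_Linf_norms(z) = [3.06, 3.35, 4.2]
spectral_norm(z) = 7.02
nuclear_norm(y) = 3.01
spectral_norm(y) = 1.01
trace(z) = -5.11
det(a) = -20.53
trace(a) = -6.00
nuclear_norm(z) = 11.65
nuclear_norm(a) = 11.09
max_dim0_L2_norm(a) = 5.67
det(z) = -18.84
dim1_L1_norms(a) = [3.28, 7.49, 9.03]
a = y + z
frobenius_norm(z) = 8.08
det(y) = 1.01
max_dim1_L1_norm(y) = 1.58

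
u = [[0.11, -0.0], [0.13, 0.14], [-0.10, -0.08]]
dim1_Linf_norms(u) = [0.11, 0.14, 0.1]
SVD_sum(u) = [[0.07, 0.05], [0.15, 0.12], [-0.10, -0.08]] + [[0.04, -0.05], [-0.02, 0.02], [0.00, -0.00]]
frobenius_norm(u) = 0.25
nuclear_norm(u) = 0.32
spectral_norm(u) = 0.24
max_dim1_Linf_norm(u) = 0.14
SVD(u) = [[-0.36, 0.91], [-0.77, -0.41], [0.52, 0.02]] @ diag([0.2439144494465862, 0.07420068295621518]) @ [[-0.79, -0.62], [0.62, -0.79]]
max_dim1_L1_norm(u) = 0.27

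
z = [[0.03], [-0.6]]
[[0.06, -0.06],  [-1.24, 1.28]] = z @ [[2.06,-2.14]]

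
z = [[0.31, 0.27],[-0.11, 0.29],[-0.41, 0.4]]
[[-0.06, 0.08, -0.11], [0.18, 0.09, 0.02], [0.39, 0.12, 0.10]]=z @ [[-0.55, -0.01, -0.31], [0.42, 0.3, -0.06]]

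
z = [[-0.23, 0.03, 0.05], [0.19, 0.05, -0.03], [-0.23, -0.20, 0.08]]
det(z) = -0.00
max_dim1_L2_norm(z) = 0.32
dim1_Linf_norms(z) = [0.23, 0.19, 0.23]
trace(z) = -0.10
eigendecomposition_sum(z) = [[-0.21+0.00j, 0.05+0.00j, (0.04+0j)],[(0.14-0j), -0.03-0.00j, -0.02-0.00j],[(-0.07+0j), 0.02+0.00j, 0.01+0.00j]] + [[(-0.01+0.04j), -0.01+0.06j, (0.01+0j)], [(0.03-0.02j), (0.04-0.03j), (-0-0j)], [(-0.08+0.23j), (-0.11+0.38j), (0.03+0.02j)]] + [[-0.01-0.04j, (-0.01-0.06j), (0.01-0j)], [(0.03+0.02j), 0.04+0.03j, (-0+0j)], [(-0.08-0.23j), -0.11-0.38j, (0.03-0.02j)]]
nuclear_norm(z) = 0.58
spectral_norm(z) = 0.41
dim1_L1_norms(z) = [0.31, 0.27, 0.51]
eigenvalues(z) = [(-0.23+0j), (0.07+0.02j), (0.07-0.02j)]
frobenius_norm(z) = 0.44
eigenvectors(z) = [[(-0.81+0j), (0.15-0.02j), (0.15+0.02j)], [(0.52+0j), (-0.11-0.08j), -0.11+0.08j], [(-0.27+0j), (0.98+0j), 0.98-0.00j]]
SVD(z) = [[-0.50, -0.75, 0.43], [0.47, 0.18, 0.86], [-0.72, 0.64, 0.27]] @ diag([0.4138439473283109, 0.1533791956514212, 0.017550202307818213]) @ [[0.90, 0.37, -0.23], [0.39, -0.92, 0.05], [0.20, 0.14, 0.97]]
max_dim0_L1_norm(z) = 0.65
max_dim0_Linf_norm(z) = 0.23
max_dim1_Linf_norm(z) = 0.23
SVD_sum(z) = [[-0.19, -0.08, 0.05], [0.18, 0.07, -0.05], [-0.27, -0.11, 0.07]] + [[-0.05, 0.11, -0.01], [0.01, -0.02, 0.00], [0.04, -0.09, 0.01]] + [[0.00, 0.0, 0.01], [0.0, 0.0, 0.01], [0.0, 0.0, 0.0]]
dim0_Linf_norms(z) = [0.23, 0.2, 0.08]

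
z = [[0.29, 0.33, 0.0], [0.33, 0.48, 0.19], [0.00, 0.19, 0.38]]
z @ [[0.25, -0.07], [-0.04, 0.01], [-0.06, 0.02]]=[[0.06, -0.02], [0.05, -0.01], [-0.03, 0.01]]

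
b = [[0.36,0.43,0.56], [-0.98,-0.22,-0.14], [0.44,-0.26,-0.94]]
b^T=[[0.36, -0.98, 0.44],[0.43, -0.22, -0.26],[0.56, -0.14, -0.94]]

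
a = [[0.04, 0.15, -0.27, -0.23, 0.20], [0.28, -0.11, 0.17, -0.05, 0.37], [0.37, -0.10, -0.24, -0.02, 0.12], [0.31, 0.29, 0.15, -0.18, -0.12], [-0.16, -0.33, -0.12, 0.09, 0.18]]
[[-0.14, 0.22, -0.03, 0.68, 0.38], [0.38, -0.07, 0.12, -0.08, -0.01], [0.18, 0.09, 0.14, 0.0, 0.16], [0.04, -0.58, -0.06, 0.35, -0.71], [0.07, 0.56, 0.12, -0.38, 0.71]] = a @[[0.57, -0.70, 0.22, -0.20, -0.85],[-0.36, -1.07, -0.48, 1.66, -1.23],[0.41, -0.79, -0.04, -0.65, -1.08],[0.28, -0.57, -0.08, -0.6, -0.8],[0.35, 0.31, 0.01, 0.64, 0.63]]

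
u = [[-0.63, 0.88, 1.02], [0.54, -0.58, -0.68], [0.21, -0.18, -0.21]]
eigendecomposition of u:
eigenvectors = [[-0.79, 0.87, 0.03], [0.58, 0.29, -0.75], [0.2, 0.39, 0.66]]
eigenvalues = [-1.54, 0.12, 0.0]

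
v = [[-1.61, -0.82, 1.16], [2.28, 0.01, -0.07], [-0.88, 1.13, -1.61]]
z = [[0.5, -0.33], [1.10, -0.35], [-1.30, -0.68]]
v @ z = [[-3.22, 0.03], [1.24, -0.71], [2.9, 0.99]]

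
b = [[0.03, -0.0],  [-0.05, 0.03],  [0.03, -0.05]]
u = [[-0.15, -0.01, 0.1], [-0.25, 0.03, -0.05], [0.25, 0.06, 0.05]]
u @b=[[-0.0, -0.01], [-0.01, 0.00], [0.01, -0.0]]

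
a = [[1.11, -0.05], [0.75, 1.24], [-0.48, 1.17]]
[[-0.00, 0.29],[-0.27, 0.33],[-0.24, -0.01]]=a@[[-0.01, 0.27], [-0.21, 0.1]]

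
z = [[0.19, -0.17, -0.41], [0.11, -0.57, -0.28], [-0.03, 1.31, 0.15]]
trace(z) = -0.23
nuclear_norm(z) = 1.94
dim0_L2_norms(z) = [0.22, 1.44, 0.52]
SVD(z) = [[-0.18,0.87,-0.46], [-0.42,0.35,0.84], [0.89,0.35,0.30]] @ diag([1.4754425443051589, 0.4594048220702741, 0.004062993096162147]) @ [[-0.07, 0.97, 0.22], [0.42, 0.23, -0.88], [-0.90, 0.03, -0.43]]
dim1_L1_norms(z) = [0.77, 0.96, 1.49]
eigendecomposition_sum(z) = [[0.02+0.00j, (-0.03-0j), -0.01-0.00j], [-0.00-0.00j, 0.00+0.00j, 0j], [0.01+0.00j, -0.01-0.00j, -0.01-0.00j]] + [[(0.09-0.06j),-0.07+0.55j,-0.20+0.16j], [(0.06+0.02j),-0.29+0.15j,(-0.14-0.04j)], [-0.02-0.15j,(0.66+0.43j),0.08+0.35j]] + [[(0.09+0.06j), (-0.07-0.55j), -0.20-0.16j], [0.06-0.02j, -0.29-0.15j, -0.14+0.04j], [-0.02+0.15j, 0.66-0.43j, (0.08-0.35j)]]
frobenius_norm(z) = 1.55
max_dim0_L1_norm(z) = 2.05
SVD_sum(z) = [[0.02, -0.26, -0.06],[0.05, -0.61, -0.14],[-0.10, 1.27, 0.29]] + [[0.17, 0.09, -0.35],  [0.07, 0.04, -0.14],  [0.07, 0.04, -0.14]] + [[0.0, -0.0, 0.00],[-0.00, 0.00, -0.00],[-0.0, 0.0, -0.0]]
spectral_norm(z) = 1.48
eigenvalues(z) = [(0.01+0j), (-0.12+0.44j), (-0.12-0.44j)]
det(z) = 0.00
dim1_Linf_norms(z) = [0.41, 0.57, 1.31]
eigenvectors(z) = [[(0.91+0j), (-0.24-0.49j), -0.24+0.49j],[(-0.02+0j), (0.16-0.27j), (0.16+0.27j)],[0.40+0.00j, -0.78+0.00j, -0.78-0.00j]]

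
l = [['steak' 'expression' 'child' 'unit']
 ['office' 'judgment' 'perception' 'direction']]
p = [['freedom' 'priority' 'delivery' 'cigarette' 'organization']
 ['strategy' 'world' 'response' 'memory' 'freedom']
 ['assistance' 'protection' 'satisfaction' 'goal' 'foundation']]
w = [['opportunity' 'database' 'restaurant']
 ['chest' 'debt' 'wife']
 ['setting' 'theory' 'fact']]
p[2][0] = 'assistance'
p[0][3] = 'cigarette'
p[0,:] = ['freedom', 'priority', 'delivery', 'cigarette', 'organization']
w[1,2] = 'wife'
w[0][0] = 'opportunity'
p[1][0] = 'strategy'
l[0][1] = 'expression'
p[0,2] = 'delivery'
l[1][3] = 'direction'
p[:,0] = ['freedom', 'strategy', 'assistance']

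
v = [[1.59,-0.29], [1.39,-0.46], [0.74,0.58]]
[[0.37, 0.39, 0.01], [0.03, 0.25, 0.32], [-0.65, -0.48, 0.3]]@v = [[1.14, -0.28], [0.63, 0.06], [-1.48, 0.58]]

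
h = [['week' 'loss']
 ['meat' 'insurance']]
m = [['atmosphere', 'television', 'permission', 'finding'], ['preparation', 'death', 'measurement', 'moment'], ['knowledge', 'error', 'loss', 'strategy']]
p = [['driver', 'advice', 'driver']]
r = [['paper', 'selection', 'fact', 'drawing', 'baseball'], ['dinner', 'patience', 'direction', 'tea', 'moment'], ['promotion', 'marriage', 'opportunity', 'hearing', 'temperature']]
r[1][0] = 'dinner'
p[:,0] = ['driver']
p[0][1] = 'advice'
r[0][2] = 'fact'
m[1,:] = ['preparation', 'death', 'measurement', 'moment']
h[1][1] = 'insurance'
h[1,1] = 'insurance'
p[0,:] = ['driver', 'advice', 'driver']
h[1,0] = 'meat'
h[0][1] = 'loss'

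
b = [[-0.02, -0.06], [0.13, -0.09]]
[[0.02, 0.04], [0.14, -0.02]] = b@[[0.67,-0.46], [-0.54,-0.45]]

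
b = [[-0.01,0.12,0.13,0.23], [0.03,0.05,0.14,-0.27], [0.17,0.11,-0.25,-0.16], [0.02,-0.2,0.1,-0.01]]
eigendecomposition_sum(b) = [[-0.05+0.03j, (0.04+0.04j), 0.04-0.09j, (0.09+0.01j)], [-0.06j, -0.06+0.02j, 0.06+0.09j, (-0.06+0.08j)], [(0.07+0.04j), (0.02-0.08j), -0.14+0.01j, (-0.06-0.12j)], [-0.05j, (-0.05+0.01j), 0.05+0.08j, (-0.06+0.07j)]] + [[(-0.05-0.03j),(0.04-0.04j),0.04+0.09j,0.09-0.01j], [0.06j,(-0.06-0.02j),0.06-0.09j,(-0.06-0.08j)], [0.07-0.04j,(0.02+0.08j),(-0.14-0.01j),(-0.06+0.12j)], [0.00+0.05j,(-0.05-0.01j),0.05-0.08j,-0.06-0.07j]] + [[(0.08-0j), -0j, (0.05+0j), (0.07+0j)], [(0.01-0j), -0j, 0.01+0.00j, (0.01+0j)], [(0.03-0j), -0j, (0.02+0j), 0.03+0.00j], [0.02-0.00j, -0j, (0.01+0j), (0.02+0j)]] + [[0j, 0.03+0.00j, -0j, -0.03+0.00j], [0.02+0.00j, (0.17+0j), (0.02-0j), -0.16+0.00j], [(0.01+0j), (0.07+0j), (0.01-0j), (-0.07+0j)], [(-0.01-0j), (-0.09-0j), (-0.01+0j), (0.09-0j)]]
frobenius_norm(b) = 0.60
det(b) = 0.00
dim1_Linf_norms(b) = [0.23, 0.27, 0.25, 0.2]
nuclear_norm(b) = 1.10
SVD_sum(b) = [[-0.07, -0.04, 0.12, 0.18],[0.05, 0.02, -0.08, -0.12],[0.11, 0.05, -0.17, -0.25],[-0.02, -0.01, 0.04, 0.05]] + [[0.01, 0.05, -0.07, 0.06], [-0.03, -0.1, 0.15, -0.13], [0.02, 0.07, -0.10, 0.08], [-0.02, -0.08, 0.11, -0.09]] + [[0.00, 0.12, 0.06, -0.02], [0.0, 0.13, 0.07, -0.02], [-0.00, -0.0, -0.0, 0.0], [-0.00, -0.11, -0.06, 0.02]] + [[0.05,-0.01,0.01,0.01], [0.01,-0.0,0.0,0.00], [0.05,-0.01,0.01,0.01], [0.06,-0.01,0.02,0.01]]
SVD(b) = [[-0.53, -0.31, 0.57, 0.54], [0.36, 0.68, 0.64, 0.08], [0.75, -0.44, -0.01, 0.49], [-0.16, 0.5, -0.52, 0.68]] @ diag([0.43348973920984973, 0.32643571107069685, 0.23519100556330327, 0.10005780049385121]) @ [[0.32, 0.16, -0.51, -0.78],[-0.13, -0.46, 0.66, -0.58],[0.00, 0.86, 0.48, -0.14],[0.94, -0.12, 0.27, 0.19]]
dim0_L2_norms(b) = [0.17, 0.26, 0.33, 0.39]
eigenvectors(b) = [[0.22-0.38j, (0.22+0.38j), (-0.9+0j), (-0.15+0j)],[(0.22+0.41j), 0.22-0.41j, -0.10+0.00j, (-0.81+0j)],[(-0.63+0j), -0.63-0.00j, -0.34+0.00j, -0.36+0.00j],[(0.18+0.39j), 0.18-0.39j, -0.25+0.00j, (0.44+0j)]]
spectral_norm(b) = 0.43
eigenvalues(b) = [(-0.3+0.13j), (-0.3-0.13j), (0.12+0j), (0.27+0j)]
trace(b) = -0.22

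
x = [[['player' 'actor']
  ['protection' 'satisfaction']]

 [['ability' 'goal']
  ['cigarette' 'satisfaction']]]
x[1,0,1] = 'goal'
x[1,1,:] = ['cigarette', 'satisfaction']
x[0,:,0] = ['player', 'protection']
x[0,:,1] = ['actor', 'satisfaction']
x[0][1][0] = 'protection'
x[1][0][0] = 'ability'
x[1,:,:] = [['ability', 'goal'], ['cigarette', 'satisfaction']]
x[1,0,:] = ['ability', 'goal']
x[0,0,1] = 'actor'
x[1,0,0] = 'ability'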